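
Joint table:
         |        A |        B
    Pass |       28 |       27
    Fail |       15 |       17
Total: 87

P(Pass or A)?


P(Pass∨A) = P(Pass) + P(A) - P(Pass∧A)
= (55 + 43 - 28)/87 = 70/87

P = 70/87 ≈ 80.46%


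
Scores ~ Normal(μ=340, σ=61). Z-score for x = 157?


z = (x - μ)/σ = (157 - 340)/61 = -3.0

z = -3.0


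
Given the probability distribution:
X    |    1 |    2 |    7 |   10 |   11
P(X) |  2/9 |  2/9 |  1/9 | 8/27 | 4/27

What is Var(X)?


E[X] = 163/27
E[X²] = 487/9
Var(X) = E[X²] - (E[X])² = 487/9 - 26569/729 = 12878/729

Var(X) = 12878/729 ≈ 17.6653


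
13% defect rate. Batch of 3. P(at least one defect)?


P(all good) = (87/100)^3 = 658503/1000000
P(≥1 defect) = 341497/1000000

P = 341497/1000000 ≈ 34.15%


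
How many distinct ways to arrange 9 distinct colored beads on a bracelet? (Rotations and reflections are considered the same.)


Free circular arrangements: rotations and reflections both identified.
(n-1)!/2 = 8!/2 = 40320/2 = 20160

20160


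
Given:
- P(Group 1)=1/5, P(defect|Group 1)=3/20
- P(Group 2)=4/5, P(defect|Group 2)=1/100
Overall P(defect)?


P(B) = Σ P(B|Aᵢ)×P(Aᵢ)
  3/20×1/5 = 3/100
  1/100×4/5 = 1/125
Sum = 19/500

P(defect) = 19/500 ≈ 3.80%


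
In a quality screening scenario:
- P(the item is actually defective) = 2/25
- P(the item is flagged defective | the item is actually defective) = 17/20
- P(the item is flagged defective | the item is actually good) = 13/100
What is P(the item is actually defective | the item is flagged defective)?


Using Bayes' theorem:
P(A|B) = P(B|A)·P(A) / P(B)

P(the item is flagged defective) = 17/20 × 2/25 + 13/100 × 23/25
= 17/250 + 299/2500 = 469/2500

P(the item is actually defective|the item is flagged defective) = (17/250) / (469/2500) = 170/469

P(the item is actually defective|the item is flagged defective) = 170/469 ≈ 36.25%


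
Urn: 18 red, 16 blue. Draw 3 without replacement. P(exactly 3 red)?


Hypergeometric: C(18,3)×C(16,0)/C(34,3)
= 816×1/5984 = 3/22

P(X=3) = 3/22 ≈ 13.64%


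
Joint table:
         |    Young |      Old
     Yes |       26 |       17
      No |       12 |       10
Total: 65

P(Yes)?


P(Yes) = (26+17)/65 = 43/65

P(Yes) = 43/65 ≈ 66.15%


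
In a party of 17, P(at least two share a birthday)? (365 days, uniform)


P(all different) = Π(365-i)/365 for i=0..16
= 0.684992
P(match) = 1 - 0.684992 = 0.315008

P ≈ 0.3150 ≈ 31.50%


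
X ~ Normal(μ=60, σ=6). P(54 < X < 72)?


z₁=(54-60)/6=-1.0, z₂=(72-60)/6=2.0
P = Φ(2.0) - Φ(-1.0) = 0.977250 - 0.158655 = 0.818595 ≈ 0.8186

P(54 < X < 72) ≈ 0.8186


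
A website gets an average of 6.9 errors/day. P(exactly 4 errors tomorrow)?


Poisson(λ=6.9): P(X=4) = e^(-λ)×λ^k/k!
= e^(-6.9) × 6.9^4 / 4!
≈ 0.001007785429 × 2266.7121 / 24 ≈ 0.095182

P(X=4) ≈ 0.095182 ≈ 9.52%


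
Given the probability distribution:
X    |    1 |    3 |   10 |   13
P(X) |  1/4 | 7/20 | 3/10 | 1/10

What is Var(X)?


E[X] = 28/5
E[X²] = 503/10
Var(X) = E[X²] - (E[X])² = 503/10 - 784/25 = 947/50

Var(X) = 947/50 ≈ 18.9400


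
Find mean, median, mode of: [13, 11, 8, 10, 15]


Sorted: [8, 10, 11, 13, 15]
Mean = 57/5
Median = 11
Freq: {13: 1, 11: 1, 8: 1, 10: 1, 15: 1}
Mode: No mode

Mean=57/5, Median=11, Mode=No mode


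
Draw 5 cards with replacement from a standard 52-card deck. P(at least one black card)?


P(not a black card) = 26/52 = 1/2
P(none in 5 draws) = (1/2)^5 = 1/32
P(≥1 black card) = 1 - 1/32 = 31/32

P = 31/32 ≈ 96.88%


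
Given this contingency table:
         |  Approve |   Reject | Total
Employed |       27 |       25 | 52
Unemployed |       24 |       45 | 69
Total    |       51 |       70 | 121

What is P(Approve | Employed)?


P(Approve | Employed) = 27/(27+25) = 27/52

P(Approve|Employed) = 27/52 ≈ 51.92%


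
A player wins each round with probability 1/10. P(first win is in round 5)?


Geometric: P(X=5) = (1-p)^(k-1)×p = (9/10)^4×1/10 = 6561/100000

P(X=5) = 6561/100000 ≈ 6.56%


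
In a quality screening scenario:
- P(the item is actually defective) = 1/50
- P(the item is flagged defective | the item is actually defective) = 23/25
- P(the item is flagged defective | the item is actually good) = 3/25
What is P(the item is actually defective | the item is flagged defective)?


Using Bayes' theorem:
P(A|B) = P(B|A)·P(A) / P(B)

P(the item is flagged defective) = 23/25 × 1/50 + 3/25 × 49/50
= 23/1250 + 147/1250 = 17/125

P(the item is actually defective|the item is flagged defective) = (23/1250) / (17/125) = 23/170

P(the item is actually defective|the item is flagged defective) = 23/170 ≈ 13.53%


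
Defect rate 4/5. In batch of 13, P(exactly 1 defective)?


Binomial: P(X=1) = C(13,1)×p^1×(1-p)^12
= 13 × 4/5 × 1/244140625 = 52/1220703125

P(X=1) = 52/1220703125 ≈ 0.00%


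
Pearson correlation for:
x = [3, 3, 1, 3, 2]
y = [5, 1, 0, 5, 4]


n=5, Σx=12, Σy=15, Σxy=41, Σx²=32, Σy²=67
r = (5×41 - 12×15)/√((5×32 - 12²)(5×67 - 15²))
= 25/√(16×110) = 25/√1760 ≈ 25/41.9524 ≈ 0.5959

r ≈ 0.5959


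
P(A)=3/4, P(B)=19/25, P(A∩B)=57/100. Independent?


P(A)×P(B) = 57/100
P(A∩B) = 57/100
Equal ✓ → Independent

Yes, independent


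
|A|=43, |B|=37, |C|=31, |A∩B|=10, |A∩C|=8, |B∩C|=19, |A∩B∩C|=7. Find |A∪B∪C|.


|A∪B∪C| = 43+37+31-10-8-19+7 = 81

|A∪B∪C| = 81


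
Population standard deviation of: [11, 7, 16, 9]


Mean = 43/4
  (11-43/4)²=1/16
  (7-43/4)²=225/16
  (16-43/4)²=441/16
  (9-43/4)²=49/16
Σ(x-μ)² = 179/4
σ² = (179/4)/4 = 179/16

σ = √(179/16) ≈ 3.3448


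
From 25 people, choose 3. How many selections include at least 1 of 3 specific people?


Complement: C(25,3) - C(22,3) = 2300 - 1540 = 760

760


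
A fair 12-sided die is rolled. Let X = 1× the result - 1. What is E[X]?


E[die] = (1+12)/2 = 13/2
E[X] = 1×13/2 - 1 = 11/2

E[X] = 11/2


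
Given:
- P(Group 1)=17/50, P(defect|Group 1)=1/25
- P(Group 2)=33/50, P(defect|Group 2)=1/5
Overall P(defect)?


P(B) = Σ P(B|Aᵢ)×P(Aᵢ)
  1/25×17/50 = 17/1250
  1/5×33/50 = 33/250
Sum = 91/625

P(defect) = 91/625 ≈ 14.56%


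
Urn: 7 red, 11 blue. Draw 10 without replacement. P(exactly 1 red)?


Hypergeometric: C(7,1)×C(11,9)/C(18,10)
= 7×55/43758 = 35/3978

P(X=1) = 35/3978 ≈ 0.88%


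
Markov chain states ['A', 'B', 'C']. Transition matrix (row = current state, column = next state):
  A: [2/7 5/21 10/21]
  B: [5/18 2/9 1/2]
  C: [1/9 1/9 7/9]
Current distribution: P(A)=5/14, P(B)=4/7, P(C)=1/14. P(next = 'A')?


P(next=A) = Σᵢ P(now=i)×P(i→A)
= 5/14×2/7 + 4/7×5/18 + 1/14×1/9
= 5/49 + 10/63 + 1/126 = 79/294

P = 79/294 ≈ 0.2687


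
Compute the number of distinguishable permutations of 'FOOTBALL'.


Letters: 8, freq: {'F': 1, 'O': 2, 'T': 1, 'B': 1, 'A': 1, 'L': 2}
8!/(1!×2!×1!×1!×1!×2!) = 40320/4 = 10080

10080


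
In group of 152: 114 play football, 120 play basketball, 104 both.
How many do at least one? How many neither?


|A∪B| = 114+120-104 = 130
Neither = 152-130 = 22

At least one: 130; Neither: 22


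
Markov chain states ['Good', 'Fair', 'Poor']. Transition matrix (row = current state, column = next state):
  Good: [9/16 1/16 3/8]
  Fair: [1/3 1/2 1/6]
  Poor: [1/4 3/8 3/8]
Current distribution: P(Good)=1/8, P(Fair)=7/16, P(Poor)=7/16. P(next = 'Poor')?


P(next=Poor) = Σᵢ P(now=i)×P(i→Poor)
= 1/8×3/8 + 7/16×1/6 + 7/16×3/8
= 3/64 + 7/96 + 21/128 = 109/384

P = 109/384 ≈ 0.2839


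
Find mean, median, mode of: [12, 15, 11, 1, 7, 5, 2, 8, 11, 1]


Sorted: [1, 1, 2, 5, 7, 8, 11, 11, 12, 15]
Mean = 73/10
Median = 15/2
Freq: {12: 1, 15: 1, 11: 2, 1: 2, 7: 1, 5: 1, 2: 1, 8: 1}
Mode: [1, 11]

Mean=73/10, Median=15/2, Mode=[1, 11]


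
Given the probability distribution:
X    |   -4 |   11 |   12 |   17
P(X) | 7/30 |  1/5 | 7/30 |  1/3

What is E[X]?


E[X] = Σ x·P(X=x)
= (-4)×(7/30) + (11)×(1/5) + (12)×(7/30) + (17)×(1/3)
= 146/15

E[X] = 146/15


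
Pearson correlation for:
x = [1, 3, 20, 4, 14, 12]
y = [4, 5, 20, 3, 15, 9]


n=6, Σx=54, Σy=56, Σxy=749, Σx²=766, Σy²=756
r = (6×749 - 54×56)/√((6×766 - 54²)(6×756 - 56²))
= 1470/√(1680×1400) = 1470/√2352000 ≈ 1470/1533.6232 ≈ 0.9585

r ≈ 0.9585


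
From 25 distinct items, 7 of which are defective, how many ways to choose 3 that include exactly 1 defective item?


Choose 1 of the 7 defective items and 2 of the other 18 items:
C(7,1)×C(18,2) = 7×153 = 1071

1071


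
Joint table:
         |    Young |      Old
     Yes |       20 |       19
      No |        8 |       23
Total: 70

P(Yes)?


P(Yes) = (20+19)/70 = 39/70

P(Yes) = 39/70 ≈ 55.71%


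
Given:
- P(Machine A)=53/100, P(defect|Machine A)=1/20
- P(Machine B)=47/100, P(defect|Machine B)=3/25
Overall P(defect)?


P(B) = Σ P(B|Aᵢ)×P(Aᵢ)
  1/20×53/100 = 53/2000
  3/25×47/100 = 141/2500
Sum = 829/10000

P(defect) = 829/10000 ≈ 8.29%


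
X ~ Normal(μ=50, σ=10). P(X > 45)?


z = (45-50)/10 = -0.5
P(X > 45) = 1 - P(Z ≤ -0.5) = 1 - 0.3085 = 0.6915

P(X > 45) ≈ 0.6915


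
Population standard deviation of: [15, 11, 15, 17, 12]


Mean = 70/5 = 14
  (15-14)²=1
  (11-14)²=9
  (15-14)²=1
  (17-14)²=9
  (12-14)²=4
Σ(x-μ)² = 24
σ² = 24/5

σ = √(24/5) ≈ 2.1909


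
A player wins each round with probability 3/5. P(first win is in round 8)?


Geometric: P(X=8) = (1-p)^(k-1)×p = (2/5)^7×3/5 = 384/390625

P(X=8) = 384/390625 ≈ 0.10%


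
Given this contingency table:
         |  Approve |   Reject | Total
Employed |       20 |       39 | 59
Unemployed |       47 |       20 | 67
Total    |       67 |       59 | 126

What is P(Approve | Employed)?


P(Approve | Employed) = 20/(20+39) = 20/59

P(Approve|Employed) = 20/59 ≈ 33.90%


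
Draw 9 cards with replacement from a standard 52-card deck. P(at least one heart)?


P(not a heart) = 39/52 = 3/4
P(none in 9 draws) = (3/4)^9 = 19683/262144
P(≥1 heart) = 1 - 19683/262144 = 242461/262144

P = 242461/262144 ≈ 92.49%


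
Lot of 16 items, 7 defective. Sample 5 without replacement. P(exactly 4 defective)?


Hypergeometric: C(7,4)×C(9,1)/C(16,5)
= 35×9/4368 = 15/208

P(X=4) = 15/208 ≈ 7.21%


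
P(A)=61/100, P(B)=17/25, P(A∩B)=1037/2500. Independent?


P(A)×P(B) = 1037/2500
P(A∩B) = 1037/2500
Equal ✓ → Independent

Yes, independent


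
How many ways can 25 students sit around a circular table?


Circular arrangements of 25 distinct objects: fix one position to break rotational symmetry.
(n-1)! = 24! = 620448401733239439360000

620448401733239439360000


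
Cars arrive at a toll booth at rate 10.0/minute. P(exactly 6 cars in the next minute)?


Poisson(λ=10.0): P(X=6) = e^(-λ)×λ^k/k!
= e^(-10.0) × 10.0^6 / 6!
≈ 4.539992976e-05 × 1000000 / 720 ≈ 0.063055

P(X=6) ≈ 0.063055 ≈ 6.31%


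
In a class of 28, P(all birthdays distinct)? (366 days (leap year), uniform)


P(all different) = Π(366-i)/366 for i=0..27
= (366/366)×(365/366)×...×(339/366)
= 0.346570

P ≈ 0.3466 ≈ 34.66%


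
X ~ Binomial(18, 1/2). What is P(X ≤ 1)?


P(X ≤ 1) = Σ P(X=i) for i=0..1
P(X=0) = 1/262144
P(X=1) = 9/131072
Sum = 19/262144

P(X ≤ 1) = 19/262144 ≈ 0.01%


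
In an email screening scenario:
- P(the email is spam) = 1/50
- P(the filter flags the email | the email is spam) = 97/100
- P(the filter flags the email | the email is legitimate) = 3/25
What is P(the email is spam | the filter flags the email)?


Using Bayes' theorem:
P(A|B) = P(B|A)·P(A) / P(B)

P(the filter flags the email) = 97/100 × 1/50 + 3/25 × 49/50
= 97/5000 + 147/1250 = 137/1000

P(the email is spam|the filter flags the email) = (97/5000) / (137/1000) = 97/685

P(the email is spam|the filter flags the email) = 97/685 ≈ 14.16%


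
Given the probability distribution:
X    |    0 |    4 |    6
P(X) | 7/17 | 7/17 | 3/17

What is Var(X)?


E[X] = 46/17
E[X²] = 220/17
Var(X) = E[X²] - (E[X])² = 220/17 - 2116/289 = 1624/289

Var(X) = 1624/289 ≈ 5.6194


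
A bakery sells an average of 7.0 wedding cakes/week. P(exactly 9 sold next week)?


Poisson(λ=7.0): P(X=9) = e^(-λ)×λ^k/k!
= e^(-7.0) × 7.0^9 / 9!
≈ 0.0009118819656 × 40353607 / 362880 ≈ 0.101405

P(X=9) ≈ 0.101405 ≈ 10.14%


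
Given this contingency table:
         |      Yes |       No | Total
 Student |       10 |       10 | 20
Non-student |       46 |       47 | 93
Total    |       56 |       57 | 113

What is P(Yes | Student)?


P(Yes | Student) = 10/(10+10) = 10/20 = 1/2

P(Yes|Student) = 1/2 ≈ 50.00%


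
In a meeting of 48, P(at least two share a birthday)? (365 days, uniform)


P(all different) = Π(365-i)/365 for i=0..47
= 0.039402
P(match) = 1 - 0.039402 = 0.960598

P ≈ 0.9606 ≈ 96.06%


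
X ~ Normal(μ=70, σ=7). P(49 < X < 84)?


z₁=(49-70)/7=-3.0, z₂=(84-70)/7=2.0
P = Φ(2.0) - Φ(-3.0) = 0.977250 - 0.001350 = 0.975900 ≈ 0.9759

P(49 < X < 84) ≈ 0.9759


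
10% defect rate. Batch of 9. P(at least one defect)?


P(all good) = (9/10)^9 = 387420489/1000000000
P(≥1 defect) = 612579511/1000000000

P = 612579511/1000000000 ≈ 61.26%


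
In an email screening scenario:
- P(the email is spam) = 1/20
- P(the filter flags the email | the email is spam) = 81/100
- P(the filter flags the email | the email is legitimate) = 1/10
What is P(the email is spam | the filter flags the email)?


Using Bayes' theorem:
P(A|B) = P(B|A)·P(A) / P(B)

P(the filter flags the email) = 81/100 × 1/20 + 1/10 × 19/20
= 81/2000 + 19/200 = 271/2000

P(the email is spam|the filter flags the email) = (81/2000) / (271/2000) = 81/271

P(the email is spam|the filter flags the email) = 81/271 ≈ 29.89%


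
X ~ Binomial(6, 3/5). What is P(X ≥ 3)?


P(X ≥ 3) = Σ P(X=i) for i=3..6
P(X=3) = 864/3125
P(X=4) = 972/3125
P(X=5) = 2916/15625
P(X=6) = 729/15625
Sum = 513/625

P(X ≥ 3) = 513/625 ≈ 82.08%


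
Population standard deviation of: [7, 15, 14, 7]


Mean = 43/4
  (7-43/4)²=225/16
  (15-43/4)²=289/16
  (14-43/4)²=169/16
  (7-43/4)²=225/16
Σ(x-μ)² = 227/4
σ² = (227/4)/4 = 227/16

σ = √(227/16) ≈ 3.7666


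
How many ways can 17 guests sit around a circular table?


Circular arrangements of 17 distinct objects: fix one position to break rotational symmetry.
(n-1)! = 16! = 20922789888000

20922789888000


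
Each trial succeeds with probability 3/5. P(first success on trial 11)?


Geometric: P(X=11) = (1-p)^(k-1)×p = (2/5)^10×3/5 = 3072/48828125

P(X=11) = 3072/48828125 ≈ 0.01%


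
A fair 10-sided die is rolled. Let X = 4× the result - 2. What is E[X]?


E[die] = (1+10)/2 = 11/2
E[X] = 4×11/2 - 2 = 20

E[X] = 20


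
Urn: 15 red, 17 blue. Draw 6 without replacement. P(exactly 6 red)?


Hypergeometric: C(15,6)×C(17,0)/C(32,6)
= 5005×1/906192 = 715/129456

P(X=6) = 715/129456 ≈ 0.55%


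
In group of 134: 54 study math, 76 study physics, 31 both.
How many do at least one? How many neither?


|A∪B| = 54+76-31 = 99
Neither = 134-99 = 35

At least one: 99; Neither: 35


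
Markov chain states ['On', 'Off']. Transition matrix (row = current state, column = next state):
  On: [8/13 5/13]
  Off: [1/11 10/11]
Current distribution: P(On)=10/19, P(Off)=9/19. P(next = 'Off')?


P(next=Off) = Σᵢ P(now=i)×P(i→Off)
= 10/19×5/13 + 9/19×10/11
= 50/247 + 90/209 = 1720/2717

P = 1720/2717 ≈ 0.6331


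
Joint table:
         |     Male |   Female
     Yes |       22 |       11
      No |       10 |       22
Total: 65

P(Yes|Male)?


P(Yes|Male) = 22/(22+10) = 22/32 = 11/16

P = 11/16 ≈ 68.75%


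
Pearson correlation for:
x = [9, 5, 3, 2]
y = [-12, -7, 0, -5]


n=4, Σx=19, Σy=-24, Σxy=-153, Σx²=119, Σy²=218
r = (4×(-153) - 19×(-24))/√((4×119 - 19²)(4×218 - (-24)²))
= -156/√(115×296) = -156/√34040 ≈ -156/184.4993 ≈ -0.8455

r ≈ -0.8455


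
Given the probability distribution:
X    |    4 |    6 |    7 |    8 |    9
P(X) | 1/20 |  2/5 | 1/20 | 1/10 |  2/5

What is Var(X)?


E[X] = 147/20
E[X²] = 1129/20
Var(X) = E[X²] - (E[X])² = 1129/20 - 21609/400 = 971/400

Var(X) = 971/400 ≈ 2.4275


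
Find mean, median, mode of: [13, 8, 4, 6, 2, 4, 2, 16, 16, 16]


Sorted: [2, 2, 4, 4, 6, 8, 13, 16, 16, 16]
Mean = 87/10
Median = 7
Freq: {13: 1, 8: 1, 4: 2, 6: 1, 2: 2, 16: 3}
Mode: [16]

Mean=87/10, Median=7, Mode=16


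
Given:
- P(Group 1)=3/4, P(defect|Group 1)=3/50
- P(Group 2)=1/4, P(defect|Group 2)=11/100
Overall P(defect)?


P(B) = Σ P(B|Aᵢ)×P(Aᵢ)
  3/50×3/4 = 9/200
  11/100×1/4 = 11/400
Sum = 29/400

P(defect) = 29/400 ≈ 7.25%


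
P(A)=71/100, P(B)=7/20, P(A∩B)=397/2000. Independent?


P(A)×P(B) = 497/2000
P(A∩B) = 397/2000
Not equal → NOT independent

No, not independent


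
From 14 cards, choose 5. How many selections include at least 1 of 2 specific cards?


Complement: C(14,5) - C(12,5) = 2002 - 792 = 1210

1210


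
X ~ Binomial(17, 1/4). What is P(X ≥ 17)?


P(X ≥ 17) = Σ P(X=i) for i=17..17
P(X=17) = 1/17179869184
Sum = 1/17179869184

P(X ≥ 17) = 1/17179869184 ≈ 0.00%


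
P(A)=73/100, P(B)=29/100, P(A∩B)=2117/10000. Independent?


P(A)×P(B) = 2117/10000
P(A∩B) = 2117/10000
Equal ✓ → Independent

Yes, independent


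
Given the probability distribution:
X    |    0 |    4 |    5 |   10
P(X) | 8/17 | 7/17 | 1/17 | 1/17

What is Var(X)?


E[X] = 43/17
E[X²] = 237/17
Var(X) = E[X²] - (E[X])² = 237/17 - 1849/289 = 2180/289

Var(X) = 2180/289 ≈ 7.5433


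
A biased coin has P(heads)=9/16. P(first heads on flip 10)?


Geometric: P(X=10) = (1-p)^(k-1)×p = (7/16)^9×9/16 = 363182463/1099511627776

P(X=10) = 363182463/1099511627776 ≈ 0.03%


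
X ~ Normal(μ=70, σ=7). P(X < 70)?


z = (70-70)/7 = 0.0
P(Z < 0.0) = 0.5000

P(X < 70) ≈ 0.5000


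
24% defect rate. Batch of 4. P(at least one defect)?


P(all good) = (19/25)^4 = 130321/390625
P(≥1 defect) = 260304/390625

P = 260304/390625 ≈ 66.64%


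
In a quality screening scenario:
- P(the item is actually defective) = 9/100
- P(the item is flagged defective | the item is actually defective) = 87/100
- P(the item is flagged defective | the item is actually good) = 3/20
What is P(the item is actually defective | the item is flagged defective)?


Using Bayes' theorem:
P(A|B) = P(B|A)·P(A) / P(B)

P(the item is flagged defective) = 87/100 × 9/100 + 3/20 × 91/100
= 783/10000 + 273/2000 = 537/2500

P(the item is actually defective|the item is flagged defective) = (783/10000) / (537/2500) = 261/716

P(the item is actually defective|the item is flagged defective) = 261/716 ≈ 36.45%


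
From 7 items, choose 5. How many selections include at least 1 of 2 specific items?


Complement: C(7,5) - C(5,5) = 21 - 1 = 20

20


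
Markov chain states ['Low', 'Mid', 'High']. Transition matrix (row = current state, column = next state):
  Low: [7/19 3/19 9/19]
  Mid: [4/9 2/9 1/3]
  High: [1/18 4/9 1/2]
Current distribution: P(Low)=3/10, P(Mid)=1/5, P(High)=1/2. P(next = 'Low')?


P(next=Low) = Σᵢ P(now=i)×P(i→Low)
= 3/10×7/19 + 1/5×4/9 + 1/2×1/18
= 21/190 + 4/45 + 1/36 = 259/1140

P = 259/1140 ≈ 0.2272


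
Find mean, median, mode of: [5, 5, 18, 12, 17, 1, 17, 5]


Sorted: [1, 5, 5, 5, 12, 17, 17, 18]
Mean = 80/8 = 10
Median = 17/2
Freq: {5: 3, 18: 1, 12: 1, 17: 2, 1: 1}
Mode: [5]

Mean=10, Median=17/2, Mode=5


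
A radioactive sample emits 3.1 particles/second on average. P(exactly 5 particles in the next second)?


Poisson(λ=3.1): P(X=5) = e^(-λ)×λ^k/k!
= e^(-3.1) × 3.1^5 / 5!
≈ 0.04504920239 × 286.29151 / 120 ≈ 0.107477

P(X=5) ≈ 0.107477 ≈ 10.75%


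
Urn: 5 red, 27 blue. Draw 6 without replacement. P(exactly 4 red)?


Hypergeometric: C(5,4)×C(27,2)/C(32,6)
= 5×351/906192 = 195/100688

P(X=4) = 195/100688 ≈ 0.19%


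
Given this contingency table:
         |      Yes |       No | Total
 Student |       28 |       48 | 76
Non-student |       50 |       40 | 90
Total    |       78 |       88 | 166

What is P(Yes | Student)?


P(Yes | Student) = 28/(28+48) = 28/76 = 7/19

P(Yes|Student) = 7/19 ≈ 36.84%


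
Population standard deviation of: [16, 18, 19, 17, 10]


Mean = 80/5 = 16
  (16-16)²=0
  (18-16)²=4
  (19-16)²=9
  (17-16)²=1
  (10-16)²=36
Σ(x-μ)² = 50
σ² = 50/5 = 10

σ = √(10) ≈ 3.1623


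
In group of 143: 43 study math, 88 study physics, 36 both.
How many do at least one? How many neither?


|A∪B| = 43+88-36 = 95
Neither = 143-95 = 48

At least one: 95; Neither: 48


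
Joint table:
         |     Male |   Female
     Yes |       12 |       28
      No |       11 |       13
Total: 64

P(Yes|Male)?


P(Yes|Male) = 12/(12+11) = 12/23

P = 12/23 ≈ 52.17%


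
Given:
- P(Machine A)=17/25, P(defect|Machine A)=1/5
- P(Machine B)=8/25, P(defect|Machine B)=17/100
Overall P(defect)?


P(B) = Σ P(B|Aᵢ)×P(Aᵢ)
  1/5×17/25 = 17/125
  17/100×8/25 = 34/625
Sum = 119/625

P(defect) = 119/625 ≈ 19.04%


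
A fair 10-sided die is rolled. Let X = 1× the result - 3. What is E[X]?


E[die] = (1+10)/2 = 11/2
E[X] = 1×11/2 - 3 = 5/2

E[X] = 5/2


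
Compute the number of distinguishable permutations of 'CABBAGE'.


Letters: 7, freq: {'C': 1, 'A': 2, 'B': 2, 'G': 1, 'E': 1}
7!/(1!×2!×2!×1!×1!) = 5040/4 = 1260

1260


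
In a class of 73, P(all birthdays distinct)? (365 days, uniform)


P(all different) = Π(365-i)/365 for i=0..72
= (365/365)×(364/365)×...×(293/365)
= 0.000439

P ≈ 0.0004 ≈ 0.04%


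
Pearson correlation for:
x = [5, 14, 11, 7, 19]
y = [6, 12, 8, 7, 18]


n=5, Σx=56, Σy=51, Σxy=677, Σx²=752, Σy²=617
r = (5×677 - 56×51)/√((5×752 - 56²)(5×617 - 51²))
= 529/√(624×484) = 529/√302016 ≈ 529/549.5598 ≈ 0.9626

r ≈ 0.9626


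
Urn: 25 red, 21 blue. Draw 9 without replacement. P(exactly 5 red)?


Hypergeometric: C(25,5)×C(21,4)/C(46,9)
= 53130×5985/1101716330 = 6615/22919

P(X=5) = 6615/22919 ≈ 28.86%


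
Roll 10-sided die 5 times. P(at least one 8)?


P(no 8)^5 = (9/10)^5 = 59049/100000
P(≥1) = 1 - 59049/100000 = 40951/100000

P = 40951/100000 ≈ 40.95%


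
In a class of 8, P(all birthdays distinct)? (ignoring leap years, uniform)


P(all different) = Π(365-i)/365 for i=0..7
= (365/365)×(364/365)×...×(358/365)
= 0.925665

P ≈ 0.9257 ≈ 92.57%


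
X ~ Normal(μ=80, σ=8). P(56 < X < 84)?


z₁=(56-80)/8=-3.0, z₂=(84-80)/8=0.5
P = Φ(0.5) - Φ(-3.0) = 0.691462 - 0.001350 = 0.690112 ≈ 0.6901

P(56 < X < 84) ≈ 0.6901


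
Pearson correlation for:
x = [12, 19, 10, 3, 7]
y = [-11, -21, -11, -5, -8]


n=5, Σx=51, Σy=-56, Σxy=-712, Σx²=663, Σy²=772
r = (5×(-712) - 51×(-56))/√((5×663 - 51²)(5×772 - (-56)²))
= -704/√(714×724) = -704/√516936 ≈ -704/718.9826 ≈ -0.9792

r ≈ -0.9792


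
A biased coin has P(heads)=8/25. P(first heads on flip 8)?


Geometric: P(X=8) = (1-p)^(k-1)×p = (17/25)^7×8/25 = 3282709384/152587890625

P(X=8) = 3282709384/152587890625 ≈ 2.15%


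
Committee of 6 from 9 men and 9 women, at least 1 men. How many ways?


Count by #men:
  1M,5W: C(9,1)×C(9,5)=1134
  2M,4W: C(9,2)×C(9,4)=4536
  3M,3W: C(9,3)×C(9,3)=7056
  4M,2W: C(9,4)×C(9,2)=4536
  5M,1W: C(9,5)×C(9,1)=1134
  6M,0W: C(9,6)×C(9,0)=84
Total = 18480

18480


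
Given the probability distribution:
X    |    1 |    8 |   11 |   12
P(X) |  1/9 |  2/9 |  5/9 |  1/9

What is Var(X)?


E[X] = 28/3
E[X²] = 878/9
Var(X) = E[X²] - (E[X])² = 878/9 - 784/9 = 94/9

Var(X) = 94/9 ≈ 10.4444


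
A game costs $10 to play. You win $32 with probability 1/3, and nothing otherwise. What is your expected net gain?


E[gain] = (32-10)×1/3 + (-10)×2/3
= 22/3 - 20/3 = 2/3

Expected net gain = $2/3 ≈ $0.67


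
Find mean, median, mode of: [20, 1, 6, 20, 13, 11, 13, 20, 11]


Sorted: [1, 6, 11, 11, 13, 13, 20, 20, 20]
Mean = 115/9
Median = 13
Freq: {20: 3, 1: 1, 6: 1, 13: 2, 11: 2}
Mode: [20]

Mean=115/9, Median=13, Mode=20


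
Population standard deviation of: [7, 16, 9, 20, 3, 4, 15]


Mean = 74/7
  (7-74/7)²=625/49
  (16-74/7)²=1444/49
  (9-74/7)²=121/49
  (20-74/7)²=4356/49
  (3-74/7)²=2809/49
  (4-74/7)²=2116/49
  (15-74/7)²=961/49
Σ(x-μ)² = 1776/7
σ² = (1776/7)/7 = 1776/49

σ = √(1776/49) ≈ 6.0204


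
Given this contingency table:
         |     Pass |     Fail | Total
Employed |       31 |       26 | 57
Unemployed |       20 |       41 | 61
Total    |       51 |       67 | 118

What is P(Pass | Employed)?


P(Pass | Employed) = 31/(31+26) = 31/57

P(Pass|Employed) = 31/57 ≈ 54.39%


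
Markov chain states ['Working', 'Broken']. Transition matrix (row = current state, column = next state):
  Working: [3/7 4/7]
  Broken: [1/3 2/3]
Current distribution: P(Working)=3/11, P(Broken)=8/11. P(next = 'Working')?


P(next=Working) = Σᵢ P(now=i)×P(i→Working)
= 3/11×3/7 + 8/11×1/3
= 9/77 + 8/33 = 83/231

P = 83/231 ≈ 0.3593


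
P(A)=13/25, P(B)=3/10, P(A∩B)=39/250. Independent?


P(A)×P(B) = 39/250
P(A∩B) = 39/250
Equal ✓ → Independent

Yes, independent


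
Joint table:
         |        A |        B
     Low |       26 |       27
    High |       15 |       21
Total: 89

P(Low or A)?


P(Low∨A) = P(Low) + P(A) - P(Low∧A)
= (53 + 41 - 26)/89 = 68/89

P = 68/89 ≈ 76.40%


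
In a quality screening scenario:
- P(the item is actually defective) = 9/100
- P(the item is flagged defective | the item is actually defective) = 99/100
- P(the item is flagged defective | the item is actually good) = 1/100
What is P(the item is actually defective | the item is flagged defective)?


Using Bayes' theorem:
P(A|B) = P(B|A)·P(A) / P(B)

P(the item is flagged defective) = 99/100 × 9/100 + 1/100 × 91/100
= 891/10000 + 91/10000 = 491/5000

P(the item is actually defective|the item is flagged defective) = (891/10000) / (491/5000) = 891/982

P(the item is actually defective|the item is flagged defective) = 891/982 ≈ 90.73%


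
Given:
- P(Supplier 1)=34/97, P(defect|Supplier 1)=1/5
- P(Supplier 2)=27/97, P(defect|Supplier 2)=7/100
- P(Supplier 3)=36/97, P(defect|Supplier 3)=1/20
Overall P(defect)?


P(B) = Σ P(B|Aᵢ)×P(Aᵢ)
  1/5×34/97 = 34/485
  7/100×27/97 = 189/9700
  1/20×36/97 = 9/485
Sum = 1049/9700

P(defect) = 1049/9700 ≈ 10.81%


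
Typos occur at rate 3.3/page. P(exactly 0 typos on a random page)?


Poisson(λ=3.3): P(X=0) = e^(-λ)×λ^k/k!
= e^(-3.3) × 3.3^0 / 0!
≈ 0.0368831674 × 1 / 1 ≈ 0.036883

P(X=0) ≈ 0.036883 ≈ 3.69%


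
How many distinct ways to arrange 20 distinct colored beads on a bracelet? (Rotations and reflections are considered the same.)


Free circular arrangements: rotations and reflections both identified.
(n-1)!/2 = 19!/2 = 121645100408832000/2 = 60822550204416000

60822550204416000


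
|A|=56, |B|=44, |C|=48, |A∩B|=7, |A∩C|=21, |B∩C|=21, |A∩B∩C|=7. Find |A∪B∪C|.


|A∪B∪C| = 56+44+48-7-21-21+7 = 106

|A∪B∪C| = 106


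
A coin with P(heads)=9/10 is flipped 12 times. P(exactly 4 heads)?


Binomial: P(X=4) = C(12,4)×p^4×(1-p)^8
= 495 × 6561/10000 × 1/100000000 = 649539/200000000000

P(X=4) = 649539/200000000000 ≈ 0.00%


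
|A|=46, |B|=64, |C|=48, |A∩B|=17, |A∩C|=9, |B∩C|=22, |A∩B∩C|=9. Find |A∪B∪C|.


|A∪B∪C| = 46+64+48-17-9-22+9 = 119

|A∪B∪C| = 119


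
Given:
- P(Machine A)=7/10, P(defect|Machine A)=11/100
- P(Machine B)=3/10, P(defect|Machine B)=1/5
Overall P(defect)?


P(B) = Σ P(B|Aᵢ)×P(Aᵢ)
  11/100×7/10 = 77/1000
  1/5×3/10 = 3/50
Sum = 137/1000

P(defect) = 137/1000 ≈ 13.70%


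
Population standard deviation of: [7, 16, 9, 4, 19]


Mean = 55/5 = 11
  (7-11)²=16
  (16-11)²=25
  (9-11)²=4
  (4-11)²=49
  (19-11)²=64
Σ(x-μ)² = 158
σ² = 158/5

σ = √(158/5) ≈ 5.6214


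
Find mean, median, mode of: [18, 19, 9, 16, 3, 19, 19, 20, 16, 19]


Sorted: [3, 9, 16, 16, 18, 19, 19, 19, 19, 20]
Mean = 158/10 = 79/5
Median = 37/2
Freq: {18: 1, 19: 4, 9: 1, 16: 2, 3: 1, 20: 1}
Mode: [19]

Mean=79/5, Median=37/2, Mode=19


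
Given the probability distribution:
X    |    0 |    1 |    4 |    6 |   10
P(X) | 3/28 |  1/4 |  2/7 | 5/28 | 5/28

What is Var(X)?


E[X] = 17/4
E[X²] = 815/28
Var(X) = E[X²] - (E[X])² = 815/28 - 289/16 = 1237/112

Var(X) = 1237/112 ≈ 11.0446


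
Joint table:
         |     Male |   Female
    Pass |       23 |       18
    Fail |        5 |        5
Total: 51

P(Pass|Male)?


P(Pass|Male) = 23/(23+5) = 23/28

P = 23/28 ≈ 82.14%


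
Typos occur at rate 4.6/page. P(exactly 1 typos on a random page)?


Poisson(λ=4.6): P(X=1) = e^(-λ)×λ^k/k!
= e^(-4.6) × 4.6^1 / 1!
≈ 0.01005183574 × 4.6 / 1 ≈ 0.046238

P(X=1) ≈ 0.046238 ≈ 4.62%


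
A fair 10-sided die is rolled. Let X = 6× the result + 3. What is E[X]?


E[die] = (1+10)/2 = 11/2
E[X] = 6×11/2 + 3 = 36

E[X] = 36


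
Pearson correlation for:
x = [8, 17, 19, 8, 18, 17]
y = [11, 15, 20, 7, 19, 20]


n=6, Σx=87, Σy=92, Σxy=1461, Σx²=1391, Σy²=1556
r = (6×1461 - 87×92)/√((6×1391 - 87²)(6×1556 - 92²))
= 762/√(777×872) = 762/√677544 ≈ 762/823.1306 ≈ 0.9257

r ≈ 0.9257


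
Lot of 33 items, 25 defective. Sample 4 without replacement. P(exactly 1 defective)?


Hypergeometric: C(25,1)×C(8,3)/C(33,4)
= 25×56/40920 = 35/1023

P(X=1) = 35/1023 ≈ 3.42%


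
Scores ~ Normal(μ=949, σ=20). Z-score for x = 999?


z = (x - μ)/σ = (999 - 949)/20 = 2.5

z = 2.5


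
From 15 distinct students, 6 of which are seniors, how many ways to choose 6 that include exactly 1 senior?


Choose 1 of the 6 seniors and 5 of the other 9 students:
C(6,1)×C(9,5) = 6×126 = 756

756


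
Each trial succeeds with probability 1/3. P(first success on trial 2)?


Geometric: P(X=2) = (1-p)^(k-1)×p = (2/3)^1×1/3 = 2/9

P(X=2) = 2/9 ≈ 22.22%


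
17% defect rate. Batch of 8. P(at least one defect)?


P(all good) = (83/100)^8 = 2252292232139041/10000000000000000
P(≥1 defect) = 7747707767860959/10000000000000000

P = 7747707767860959/10000000000000000 ≈ 77.48%


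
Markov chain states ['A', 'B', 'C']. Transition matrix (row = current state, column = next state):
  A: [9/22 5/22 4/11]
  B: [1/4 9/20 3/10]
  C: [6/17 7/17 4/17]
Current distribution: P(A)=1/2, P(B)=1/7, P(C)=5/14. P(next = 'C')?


P(next=C) = Σᵢ P(now=i)×P(i→C)
= 1/2×4/11 + 1/7×3/10 + 5/14×4/17
= 2/11 + 3/70 + 10/119 = 4041/13090

P = 4041/13090 ≈ 0.3087


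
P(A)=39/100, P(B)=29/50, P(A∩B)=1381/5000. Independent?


P(A)×P(B) = 1131/5000
P(A∩B) = 1381/5000
Not equal → NOT independent

No, not independent


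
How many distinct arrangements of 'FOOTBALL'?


Letters: 8, freq: {'F': 1, 'O': 2, 'T': 1, 'B': 1, 'A': 1, 'L': 2}
8!/(1!×2!×1!×1!×1!×2!) = 40320/4 = 10080

10080


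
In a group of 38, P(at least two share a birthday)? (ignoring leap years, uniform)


P(all different) = Π(365-i)/365 for i=0..37
= 0.135932
P(match) = 1 - 0.135932 = 0.864068

P ≈ 0.8641 ≈ 86.41%


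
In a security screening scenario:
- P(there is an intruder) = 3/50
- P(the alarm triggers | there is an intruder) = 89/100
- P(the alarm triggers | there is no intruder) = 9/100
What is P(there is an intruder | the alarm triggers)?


Using Bayes' theorem:
P(A|B) = P(B|A)·P(A) / P(B)

P(the alarm triggers) = 89/100 × 3/50 + 9/100 × 47/50
= 267/5000 + 423/5000 = 69/500

P(there is an intruder|the alarm triggers) = (267/5000) / (69/500) = 89/230

P(there is an intruder|the alarm triggers) = 89/230 ≈ 38.70%


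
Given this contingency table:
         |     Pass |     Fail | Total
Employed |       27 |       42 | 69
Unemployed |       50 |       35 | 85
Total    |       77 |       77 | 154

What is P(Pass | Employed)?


P(Pass | Employed) = 27/(27+42) = 27/69 = 9/23

P(Pass|Employed) = 9/23 ≈ 39.13%


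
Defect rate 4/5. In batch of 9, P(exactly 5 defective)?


Binomial: P(X=5) = C(9,5)×p^5×(1-p)^4
= 126 × 1024/3125 × 1/625 = 129024/1953125

P(X=5) = 129024/1953125 ≈ 6.61%


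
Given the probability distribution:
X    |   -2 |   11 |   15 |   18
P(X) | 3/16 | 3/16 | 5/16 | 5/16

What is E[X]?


E[X] = Σ x·P(X=x)
= (-2)×(3/16) + (11)×(3/16) + (15)×(5/16) + (18)×(5/16)
= 12

E[X] = 12


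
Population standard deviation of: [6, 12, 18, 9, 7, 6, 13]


Mean = 71/7
  (6-71/7)²=841/49
  (12-71/7)²=169/49
  (18-71/7)²=3025/49
  (9-71/7)²=64/49
  (7-71/7)²=484/49
  (6-71/7)²=841/49
  (13-71/7)²=400/49
Σ(x-μ)² = 832/7
σ² = (832/7)/7 = 832/49

σ = √(832/49) ≈ 4.1206


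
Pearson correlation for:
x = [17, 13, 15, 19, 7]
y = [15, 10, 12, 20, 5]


n=5, Σx=71, Σy=62, Σxy=980, Σx²=1093, Σy²=894
r = (5×980 - 71×62)/√((5×1093 - 71²)(5×894 - 62²))
= 498/√(424×626) = 498/√265424 ≈ 498/515.1932 ≈ 0.9666

r ≈ 0.9666


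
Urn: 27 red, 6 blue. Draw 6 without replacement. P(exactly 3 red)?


Hypergeometric: C(27,3)×C(6,3)/C(33,6)
= 2925×20/1107568 = 14625/276892

P(X=3) = 14625/276892 ≈ 5.28%


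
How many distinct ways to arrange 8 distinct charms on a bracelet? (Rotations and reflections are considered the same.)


Free circular arrangements: rotations and reflections both identified.
(n-1)!/2 = 7!/2 = 5040/2 = 2520

2520


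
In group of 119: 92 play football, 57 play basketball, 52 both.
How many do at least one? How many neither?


|A∪B| = 92+57-52 = 97
Neither = 119-97 = 22

At least one: 97; Neither: 22


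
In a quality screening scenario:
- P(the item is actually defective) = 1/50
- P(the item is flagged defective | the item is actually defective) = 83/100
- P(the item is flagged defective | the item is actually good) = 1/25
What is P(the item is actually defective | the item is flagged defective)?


Using Bayes' theorem:
P(A|B) = P(B|A)·P(A) / P(B)

P(the item is flagged defective) = 83/100 × 1/50 + 1/25 × 49/50
= 83/5000 + 49/1250 = 279/5000

P(the item is actually defective|the item is flagged defective) = (83/5000) / (279/5000) = 83/279

P(the item is actually defective|the item is flagged defective) = 83/279 ≈ 29.75%


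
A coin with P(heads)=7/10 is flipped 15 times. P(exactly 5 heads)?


Binomial: P(X=5) = C(15,5)×p^5×(1-p)^10
= 3003 × 16807/100000 × 59049/10000000000 = 2980286938629/1000000000000000

P(X=5) = 2980286938629/1000000000000000 ≈ 0.30%


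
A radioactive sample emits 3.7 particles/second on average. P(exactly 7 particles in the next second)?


Poisson(λ=3.7): P(X=7) = e^(-λ)×λ^k/k!
= e^(-3.7) × 3.7^7 / 7!
≈ 0.02472352647 × 9493.1877133 / 5040 ≈ 0.046568

P(X=7) ≈ 0.046568 ≈ 4.66%


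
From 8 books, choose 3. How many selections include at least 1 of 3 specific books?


Complement: C(8,3) - C(5,3) = 56 - 10 = 46

46


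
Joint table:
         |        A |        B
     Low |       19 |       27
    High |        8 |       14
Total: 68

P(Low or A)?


P(Low∨A) = P(Low) + P(A) - P(Low∧A)
= (46 + 27 - 19)/68 = 54/68 = 27/34

P = 27/34 ≈ 79.41%


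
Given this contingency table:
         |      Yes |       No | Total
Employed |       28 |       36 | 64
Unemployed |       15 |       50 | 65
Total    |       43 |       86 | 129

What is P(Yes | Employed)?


P(Yes | Employed) = 28/(28+36) = 28/64 = 7/16

P(Yes|Employed) = 7/16 ≈ 43.75%


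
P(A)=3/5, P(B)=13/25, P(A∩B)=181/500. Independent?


P(A)×P(B) = 39/125
P(A∩B) = 181/500
Not equal → NOT independent

No, not independent


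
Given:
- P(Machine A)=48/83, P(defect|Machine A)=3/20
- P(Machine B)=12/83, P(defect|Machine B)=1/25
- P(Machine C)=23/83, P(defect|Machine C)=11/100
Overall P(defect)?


P(B) = Σ P(B|Aᵢ)×P(Aᵢ)
  3/20×48/83 = 36/415
  1/25×12/83 = 12/2075
  11/100×23/83 = 253/8300
Sum = 1021/8300

P(defect) = 1021/8300 ≈ 12.30%


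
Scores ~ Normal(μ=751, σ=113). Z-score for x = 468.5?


z = (x - μ)/σ = (468.5 - 751)/113 = -2.5

z = -2.5


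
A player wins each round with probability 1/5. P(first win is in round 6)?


Geometric: P(X=6) = (1-p)^(k-1)×p = (4/5)^5×1/5 = 1024/15625

P(X=6) = 1024/15625 ≈ 6.55%


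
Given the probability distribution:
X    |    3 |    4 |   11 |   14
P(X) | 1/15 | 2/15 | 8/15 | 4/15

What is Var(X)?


E[X] = 31/3
E[X²] = 1793/15
Var(X) = E[X²] - (E[X])² = 1793/15 - 961/9 = 574/45

Var(X) = 574/45 ≈ 12.7556


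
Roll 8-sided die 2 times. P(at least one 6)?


P(no 6)^2 = (7/8)^2 = 49/64
P(≥1) = 1 - 49/64 = 15/64

P = 15/64 ≈ 23.44%


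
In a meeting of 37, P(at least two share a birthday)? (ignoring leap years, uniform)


P(all different) = Π(365-i)/365 for i=0..36
= 0.151266
P(match) = 1 - 0.151266 = 0.848734

P ≈ 0.8487 ≈ 84.87%


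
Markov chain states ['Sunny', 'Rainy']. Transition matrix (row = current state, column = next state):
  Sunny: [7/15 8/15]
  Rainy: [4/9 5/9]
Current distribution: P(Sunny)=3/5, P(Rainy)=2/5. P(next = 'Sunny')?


P(next=Sunny) = Σᵢ P(now=i)×P(i→Sunny)
= 3/5×7/15 + 2/5×4/9
= 7/25 + 8/45 = 103/225

P = 103/225 ≈ 0.4578


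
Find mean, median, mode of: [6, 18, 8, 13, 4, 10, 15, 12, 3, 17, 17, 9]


Sorted: [3, 4, 6, 8, 9, 10, 12, 13, 15, 17, 17, 18]
Mean = 132/12 = 11
Median = 11
Freq: {6: 1, 18: 1, 8: 1, 13: 1, 4: 1, 10: 1, 15: 1, 12: 1, 3: 1, 17: 2, 9: 1}
Mode: [17]

Mean=11, Median=11, Mode=17


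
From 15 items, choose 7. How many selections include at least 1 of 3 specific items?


Complement: C(15,7) - C(12,7) = 6435 - 792 = 5643

5643


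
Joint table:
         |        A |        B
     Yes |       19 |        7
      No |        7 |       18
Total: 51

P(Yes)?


P(Yes) = (19+7)/51 = 26/51

P(Yes) = 26/51 ≈ 50.98%


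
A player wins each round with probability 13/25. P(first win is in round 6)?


Geometric: P(X=6) = (1-p)^(k-1)×p = (12/25)^5×13/25 = 3234816/244140625

P(X=6) = 3234816/244140625 ≈ 1.32%


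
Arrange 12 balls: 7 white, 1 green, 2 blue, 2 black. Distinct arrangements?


12!/(7!×1!×2!×2!) = 23760

23760


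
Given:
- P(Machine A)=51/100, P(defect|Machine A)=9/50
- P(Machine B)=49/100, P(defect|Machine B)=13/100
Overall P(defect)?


P(B) = Σ P(B|Aᵢ)×P(Aᵢ)
  9/50×51/100 = 459/5000
  13/100×49/100 = 637/10000
Sum = 311/2000

P(defect) = 311/2000 ≈ 15.55%


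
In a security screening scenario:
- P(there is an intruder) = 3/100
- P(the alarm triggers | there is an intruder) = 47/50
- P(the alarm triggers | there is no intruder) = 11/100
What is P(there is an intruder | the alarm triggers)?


Using Bayes' theorem:
P(A|B) = P(B|A)·P(A) / P(B)

P(the alarm triggers) = 47/50 × 3/100 + 11/100 × 97/100
= 141/5000 + 1067/10000 = 1349/10000

P(there is an intruder|the alarm triggers) = (141/5000) / (1349/10000) = 282/1349

P(there is an intruder|the alarm triggers) = 282/1349 ≈ 20.90%


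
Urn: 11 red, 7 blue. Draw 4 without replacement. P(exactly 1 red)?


Hypergeometric: C(11,1)×C(7,3)/C(18,4)
= 11×35/3060 = 77/612

P(X=1) = 77/612 ≈ 12.58%


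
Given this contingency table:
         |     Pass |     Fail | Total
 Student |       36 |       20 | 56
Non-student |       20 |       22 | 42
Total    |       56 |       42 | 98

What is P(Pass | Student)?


P(Pass | Student) = 36/(36+20) = 36/56 = 9/14

P(Pass|Student) = 9/14 ≈ 64.29%


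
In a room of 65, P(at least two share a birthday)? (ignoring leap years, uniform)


P(all different) = Π(365-i)/365 for i=0..64
= 0.002317
P(match) = 1 - 0.002317 = 0.997683

P ≈ 0.9977 ≈ 99.77%


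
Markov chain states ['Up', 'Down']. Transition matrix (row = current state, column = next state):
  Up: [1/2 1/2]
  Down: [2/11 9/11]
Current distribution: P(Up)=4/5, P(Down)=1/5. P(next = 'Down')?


P(next=Down) = Σᵢ P(now=i)×P(i→Down)
= 4/5×1/2 + 1/5×9/11
= 2/5 + 9/55 = 31/55

P = 31/55 ≈ 0.5636
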